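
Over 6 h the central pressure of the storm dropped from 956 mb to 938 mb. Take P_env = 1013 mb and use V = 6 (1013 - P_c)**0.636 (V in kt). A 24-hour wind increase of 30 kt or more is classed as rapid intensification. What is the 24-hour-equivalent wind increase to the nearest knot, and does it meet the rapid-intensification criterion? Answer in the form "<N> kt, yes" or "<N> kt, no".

60 kt, yes

V₁: ΔP = 57, V ≈ 6 × 57^0.636 ≈ 78.50 kt.
V₂: ΔP = 75, V ≈ 6 × 75^0.636 ≈ 93.47 kt.
ΔV over 6 h = 14.97 kt → 24 h equivalent = 14.97 × 24/6 ≈ 59.88 kt.
60 kt ≥ 30 kt ⇒ rapid intensification.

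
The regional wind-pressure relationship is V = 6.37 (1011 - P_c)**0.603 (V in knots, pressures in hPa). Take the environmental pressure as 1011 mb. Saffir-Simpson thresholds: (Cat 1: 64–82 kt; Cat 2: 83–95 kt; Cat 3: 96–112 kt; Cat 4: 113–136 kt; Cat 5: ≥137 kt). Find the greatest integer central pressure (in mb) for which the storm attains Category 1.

965 mb

Category 1 begins at V = 64 kt.
Required ΔP = (64/6.37)^(1/0.603) = 10.047^1.658 ≈ 45.89 mb.
P_c ≤ 1011 − 45.89 = 965.11, so the highest integer P_c is 965 mb.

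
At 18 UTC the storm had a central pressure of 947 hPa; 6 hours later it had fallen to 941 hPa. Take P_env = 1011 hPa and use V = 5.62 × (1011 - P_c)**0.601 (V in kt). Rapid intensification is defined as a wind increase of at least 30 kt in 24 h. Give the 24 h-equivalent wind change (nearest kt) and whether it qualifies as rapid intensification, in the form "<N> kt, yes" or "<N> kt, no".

V₁: ΔP = 64, V ≈ 5.62 × 64^0.601 ≈ 68.43 kt.
V₂: ΔP = 70, V ≈ 5.62 × 70^0.601 ≈ 72.22 kt.
ΔV over 6 h = 3.79 kt → 24 h equivalent = 3.79 × 24/6 ≈ 15.16 kt.
15 kt < 30 kt ⇒ not rapid intensification.

15 kt, no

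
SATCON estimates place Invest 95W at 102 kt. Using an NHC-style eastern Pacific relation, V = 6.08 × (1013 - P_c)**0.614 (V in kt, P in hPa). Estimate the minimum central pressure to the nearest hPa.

ΔP = (V / 6.08)^(1/0.614) = (102/6.08)^1.629.
102/6.08 = 16.776; 16.776^1.629 ≈ 98.77 hPa.
P_c = 1013 − 98.77 = 914.23 ≈ 914 hPa.

914 hPa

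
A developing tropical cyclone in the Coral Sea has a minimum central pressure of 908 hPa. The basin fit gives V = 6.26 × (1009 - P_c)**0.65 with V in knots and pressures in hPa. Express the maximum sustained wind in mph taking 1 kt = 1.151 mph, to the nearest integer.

ΔP = 1009 − 908 = 101 hPa.
V ≈ 6.26 × 101^0.65 = 6.26 × 20.082 ≈ 125.714 kt.
125.714 × 1.151 ≈ 144.70 mph → 145 mph.

145 mph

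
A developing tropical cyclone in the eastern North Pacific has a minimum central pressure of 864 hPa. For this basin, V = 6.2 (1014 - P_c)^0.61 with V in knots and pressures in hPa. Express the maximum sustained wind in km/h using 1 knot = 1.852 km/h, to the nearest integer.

ΔP = 1014 − 864 = 150 hPa.
V ≈ 6.2 × 150^0.61 = 6.2 × 21.253 ≈ 131.767 kt.
131.767 × 1.852 ≈ 244.03 km/h → 244 km/h.

244 km/h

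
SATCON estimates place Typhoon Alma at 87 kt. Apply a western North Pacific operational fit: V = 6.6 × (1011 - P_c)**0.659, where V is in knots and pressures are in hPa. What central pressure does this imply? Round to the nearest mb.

961 mb

ΔP = (V / 6.6)^(1/0.659) = (87/6.6)^1.517.
87/6.6 = 13.182; 13.182^1.517 ≈ 50.06 mb.
P_c = 1011 − 50.06 = 960.94 ≈ 961 mb.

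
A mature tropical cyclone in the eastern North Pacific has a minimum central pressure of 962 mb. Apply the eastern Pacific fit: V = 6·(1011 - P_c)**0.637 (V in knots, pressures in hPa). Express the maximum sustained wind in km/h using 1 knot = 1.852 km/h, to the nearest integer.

ΔP = 1011 − 962 = 49 mb.
V ≈ 6 × 49^0.637 = 6 × 11.930 ≈ 71.582 kt.
71.582 × 1.852 ≈ 132.57 km/h → 133 km/h.

133 km/h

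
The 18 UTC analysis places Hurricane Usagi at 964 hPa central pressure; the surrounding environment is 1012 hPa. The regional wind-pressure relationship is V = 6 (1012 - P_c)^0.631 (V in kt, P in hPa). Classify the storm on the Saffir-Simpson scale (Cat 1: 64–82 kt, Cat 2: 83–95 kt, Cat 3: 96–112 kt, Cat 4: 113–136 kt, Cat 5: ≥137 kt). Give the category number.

ΔP = 1012 − 964 = 48 hPa.
V ≈ 6 × 48^0.631 = 6 × 11.50 ≈ 69 kt.
69 kt falls in the Category 1 band.

1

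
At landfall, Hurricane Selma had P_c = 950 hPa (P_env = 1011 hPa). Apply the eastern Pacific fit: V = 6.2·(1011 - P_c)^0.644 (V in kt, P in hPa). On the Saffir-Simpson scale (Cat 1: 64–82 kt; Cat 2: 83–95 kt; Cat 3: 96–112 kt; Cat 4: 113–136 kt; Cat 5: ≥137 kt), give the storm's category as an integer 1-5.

ΔP = 1011 − 950 = 61 hPa.
V ≈ 6.2 × 61^0.644 = 6.2 × 14.12 ≈ 88 kt.
88 kt falls in the Category 2 band.

2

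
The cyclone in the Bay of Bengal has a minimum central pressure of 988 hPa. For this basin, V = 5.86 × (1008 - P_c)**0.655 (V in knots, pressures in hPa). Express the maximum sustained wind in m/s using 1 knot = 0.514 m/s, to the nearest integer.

21 m/s

ΔP = 1008 − 988 = 20 hPa.
V ≈ 5.86 × 20^0.655 = 5.86 × 7.115 ≈ 41.694 kt.
41.694 × 0.514 ≈ 21.43 m/s → 21 m/s.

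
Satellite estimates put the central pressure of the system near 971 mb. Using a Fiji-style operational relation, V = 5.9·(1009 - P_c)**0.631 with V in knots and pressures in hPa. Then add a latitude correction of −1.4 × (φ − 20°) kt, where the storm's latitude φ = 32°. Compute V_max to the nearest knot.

42 kt

ΔP = 1009 − 971 = 38 mb.
38^0.631 ≈ 9.928.
V ≈ 5.9 × 9.928 ≈ 58.6 kt.
Latitude correction: −1.4 × (32 − 20) = -16.8 kt.
Corrected V ≈ 41.8 kt → 42 kt.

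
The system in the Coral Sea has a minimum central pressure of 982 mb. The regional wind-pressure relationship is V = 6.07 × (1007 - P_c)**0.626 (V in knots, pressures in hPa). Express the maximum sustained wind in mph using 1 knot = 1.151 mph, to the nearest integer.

ΔP = 1007 − 982 = 25 mb.
V ≈ 6.07 × 25^0.626 = 6.07 × 7.501 ≈ 45.530 kt.
45.530 × 1.151 ≈ 52.41 mph → 52 mph.

52 mph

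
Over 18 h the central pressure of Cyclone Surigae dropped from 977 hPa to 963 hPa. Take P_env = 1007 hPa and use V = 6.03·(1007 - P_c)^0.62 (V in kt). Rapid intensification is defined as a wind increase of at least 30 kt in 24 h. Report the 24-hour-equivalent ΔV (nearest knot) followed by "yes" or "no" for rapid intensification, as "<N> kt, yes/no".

V₁: ΔP = 30, V ≈ 6.03 × 30^0.62 ≈ 49.67 kt.
V₂: ΔP = 44, V ≈ 6.03 × 44^0.62 ≈ 62.99 kt.
ΔV over 18 h = 13.32 kt → 24 h equivalent = 13.32 × 24/18 ≈ 17.76 kt.
18 kt < 30 kt ⇒ not rapid intensification.

18 kt, no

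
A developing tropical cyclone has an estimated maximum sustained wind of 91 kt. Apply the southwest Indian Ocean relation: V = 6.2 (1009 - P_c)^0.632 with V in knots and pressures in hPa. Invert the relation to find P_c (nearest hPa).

939 hPa

ΔP = (V / 6.2)^(1/0.632) = (91/6.2)^1.582.
91/6.2 = 14.677; 14.677^1.582 ≈ 70.14 hPa.
P_c = 1009 − 70.14 = 938.86 ≈ 939 hPa.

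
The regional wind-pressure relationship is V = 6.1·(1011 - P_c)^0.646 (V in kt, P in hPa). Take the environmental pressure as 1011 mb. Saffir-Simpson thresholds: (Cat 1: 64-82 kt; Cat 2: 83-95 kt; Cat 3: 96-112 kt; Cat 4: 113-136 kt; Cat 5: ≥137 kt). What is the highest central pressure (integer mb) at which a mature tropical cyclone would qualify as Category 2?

954 mb

Category 2 begins at V = 83 kt.
Required ΔP = (83/6.1)^(1/0.646) = 13.607^1.548 ≈ 56.89 mb.
P_c ≤ 1011 − 56.89 = 954.11, so the highest integer P_c is 954 mb.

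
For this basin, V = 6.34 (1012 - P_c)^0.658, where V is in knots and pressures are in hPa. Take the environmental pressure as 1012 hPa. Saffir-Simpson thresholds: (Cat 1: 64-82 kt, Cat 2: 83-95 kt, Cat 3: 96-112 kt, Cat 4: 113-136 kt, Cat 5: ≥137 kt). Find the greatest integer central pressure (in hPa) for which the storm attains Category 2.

Category 2 begins at V = 83 kt.
Required ΔP = (83/6.34)^(1/0.658) = 13.091^1.520 ≈ 49.84 hPa.
P_c ≤ 1012 − 49.84 = 962.16, so the highest integer P_c is 962 hPa.

962 hPa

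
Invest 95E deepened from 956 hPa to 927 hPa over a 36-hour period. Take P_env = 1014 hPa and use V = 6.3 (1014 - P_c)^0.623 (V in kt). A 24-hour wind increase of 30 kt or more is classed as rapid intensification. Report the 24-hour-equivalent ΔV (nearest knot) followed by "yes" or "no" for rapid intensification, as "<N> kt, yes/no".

V₁: ΔP = 58, V ≈ 6.3 × 58^0.623 ≈ 79.06 kt.
V₂: ΔP = 87, V ≈ 6.3 × 87^0.623 ≈ 101.78 kt.
ΔV over 36 h = 22.72 kt → 24 h equivalent = 22.72 × 24/36 ≈ 15.15 kt.
15 kt < 30 kt ⇒ not rapid intensification.

15 kt, no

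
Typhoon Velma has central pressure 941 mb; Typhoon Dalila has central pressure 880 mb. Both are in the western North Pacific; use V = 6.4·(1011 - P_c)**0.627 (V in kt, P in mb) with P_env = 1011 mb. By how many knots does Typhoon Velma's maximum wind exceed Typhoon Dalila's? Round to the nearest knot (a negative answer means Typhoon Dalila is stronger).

-44 kt

Typhoon Velma: ΔP = 70; V ≈ 6.4 × 70^0.627 ≈ 91.85 kt.
Typhoon Dalila: ΔP = 131; V ≈ 6.4 × 131^0.627 ≈ 136.05 kt.
Difference ≈ 91.85 − 136.05 = -44.20 → -44 kt.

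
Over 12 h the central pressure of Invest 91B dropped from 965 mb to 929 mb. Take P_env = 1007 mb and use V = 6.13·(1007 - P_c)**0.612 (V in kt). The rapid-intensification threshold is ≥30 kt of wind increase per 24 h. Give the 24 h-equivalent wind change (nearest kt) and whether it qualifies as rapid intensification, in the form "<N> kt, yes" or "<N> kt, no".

V₁: ΔP = 42, V ≈ 6.13 × 42^0.612 ≈ 60.38 kt.
V₂: ΔP = 78, V ≈ 6.13 × 78^0.612 ≈ 88.19 kt.
ΔV over 12 h = 27.81 kt → 24 h equivalent = 27.81 × 24/12 ≈ 55.62 kt.
56 kt ≥ 30 kt ⇒ rapid intensification.

56 kt, yes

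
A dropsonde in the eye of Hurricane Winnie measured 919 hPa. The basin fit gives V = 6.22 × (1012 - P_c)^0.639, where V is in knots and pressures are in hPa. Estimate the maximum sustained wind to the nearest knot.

ΔP = 1012 − 919 = 93 hPa.
93^0.639 ≈ 18.108.
V ≈ 6.22 × 18.108 ≈ 112.6 kt.

113 kt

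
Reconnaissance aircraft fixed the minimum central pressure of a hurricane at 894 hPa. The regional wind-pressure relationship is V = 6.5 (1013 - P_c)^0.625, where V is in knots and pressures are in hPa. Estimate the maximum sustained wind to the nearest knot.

ΔP = 1013 − 894 = 119 hPa.
119^0.625 ≈ 19.825.
V ≈ 6.5 × 19.825 ≈ 128.9 kt.

129 kt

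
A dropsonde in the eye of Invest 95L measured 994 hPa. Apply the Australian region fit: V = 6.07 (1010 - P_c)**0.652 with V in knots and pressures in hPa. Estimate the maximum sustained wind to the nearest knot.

ΔP = 1010 − 994 = 16 hPa.
16^0.652 ≈ 6.097.
V ≈ 6.07 × 6.097 ≈ 37.0 kt.

37 kt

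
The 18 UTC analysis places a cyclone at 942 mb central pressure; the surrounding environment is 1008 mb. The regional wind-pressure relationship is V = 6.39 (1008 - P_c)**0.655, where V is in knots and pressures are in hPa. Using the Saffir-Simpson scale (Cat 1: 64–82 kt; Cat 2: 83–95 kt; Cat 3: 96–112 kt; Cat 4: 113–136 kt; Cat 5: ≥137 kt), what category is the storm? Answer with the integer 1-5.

3

ΔP = 1008 − 942 = 66 mb.
V ≈ 6.39 × 66^0.655 = 6.39 × 15.55 ≈ 99 kt.
99 kt falls in the Category 3 band.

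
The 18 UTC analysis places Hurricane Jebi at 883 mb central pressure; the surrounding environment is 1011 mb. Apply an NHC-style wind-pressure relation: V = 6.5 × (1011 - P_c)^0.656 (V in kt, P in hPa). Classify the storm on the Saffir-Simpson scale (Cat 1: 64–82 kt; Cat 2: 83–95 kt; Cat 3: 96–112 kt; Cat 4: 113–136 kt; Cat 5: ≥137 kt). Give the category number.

ΔP = 1011 − 883 = 128 mb.
V ≈ 6.5 × 128^0.656 = 6.5 × 24.12 ≈ 157 kt.
157 kt falls in the Category 5 band.

5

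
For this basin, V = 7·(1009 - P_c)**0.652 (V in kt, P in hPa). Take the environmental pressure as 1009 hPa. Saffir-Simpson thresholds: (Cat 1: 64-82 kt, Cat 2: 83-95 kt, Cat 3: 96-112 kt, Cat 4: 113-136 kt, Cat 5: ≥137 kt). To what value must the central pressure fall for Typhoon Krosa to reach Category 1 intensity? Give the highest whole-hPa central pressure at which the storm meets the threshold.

979 hPa

Category 1 begins at V = 64 kt.
Required ΔP = (64/7)^(1/0.652) = 9.143^1.534 ≈ 29.79 hPa.
P_c ≤ 1009 − 29.79 = 979.21, so the highest integer P_c is 979 hPa.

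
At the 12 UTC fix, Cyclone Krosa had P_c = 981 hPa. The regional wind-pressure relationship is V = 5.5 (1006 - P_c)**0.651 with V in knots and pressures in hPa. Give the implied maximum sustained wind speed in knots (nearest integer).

ΔP = 1006 − 981 = 25 hPa.
25^0.651 ≈ 8.129.
V ≈ 5.5 × 8.129 ≈ 44.7 kt.

45 kt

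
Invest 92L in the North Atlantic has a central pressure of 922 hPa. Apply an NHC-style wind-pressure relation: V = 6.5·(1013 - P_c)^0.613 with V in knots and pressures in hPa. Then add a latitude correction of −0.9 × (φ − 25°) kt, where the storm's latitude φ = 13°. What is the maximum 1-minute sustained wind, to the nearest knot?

114 kt

ΔP = 1013 − 922 = 91 hPa.
91^0.613 ≈ 15.882.
V ≈ 6.5 × 15.882 ≈ 103.2 kt.
Latitude correction: −0.9 × (13 − 25) = 10.8 kt.
Corrected V ≈ 114 kt → 114 kt.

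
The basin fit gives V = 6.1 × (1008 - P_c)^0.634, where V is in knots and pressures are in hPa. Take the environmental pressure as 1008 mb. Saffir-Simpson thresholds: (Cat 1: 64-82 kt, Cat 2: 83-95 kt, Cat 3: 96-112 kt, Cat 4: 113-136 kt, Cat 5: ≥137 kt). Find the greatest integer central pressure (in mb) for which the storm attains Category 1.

967 mb

Category 1 begins at V = 64 kt.
Required ΔP = (64/6.1)^(1/0.634) = 10.492^1.577 ≈ 40.75 mb.
P_c ≤ 1008 − 40.75 = 967.25, so the highest integer P_c is 967 mb.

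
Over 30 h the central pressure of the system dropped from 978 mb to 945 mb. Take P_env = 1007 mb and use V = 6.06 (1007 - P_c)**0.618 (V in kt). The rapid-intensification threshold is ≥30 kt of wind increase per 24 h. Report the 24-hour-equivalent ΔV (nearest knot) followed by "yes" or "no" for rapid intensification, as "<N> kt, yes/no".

V₁: ΔP = 29, V ≈ 6.06 × 29^0.618 ≈ 48.56 kt.
V₂: ΔP = 62, V ≈ 6.06 × 62^0.618 ≈ 77.66 kt.
ΔV over 30 h = 29.10 kt → 24 h equivalent = 29.10 × 24/30 ≈ 23.28 kt.
23 kt < 30 kt ⇒ not rapid intensification.

23 kt, no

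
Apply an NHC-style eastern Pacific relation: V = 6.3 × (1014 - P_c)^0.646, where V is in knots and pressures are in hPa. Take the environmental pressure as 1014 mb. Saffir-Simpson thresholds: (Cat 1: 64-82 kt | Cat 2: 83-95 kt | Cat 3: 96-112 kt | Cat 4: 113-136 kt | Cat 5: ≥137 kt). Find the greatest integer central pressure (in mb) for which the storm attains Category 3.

Category 3 begins at V = 96 kt.
Required ΔP = (96/6.3)^(1/0.646) = 15.238^1.548 ≈ 67.79 mb.
P_c ≤ 1014 − 67.79 = 946.21, so the highest integer P_c is 946 mb.

946 mb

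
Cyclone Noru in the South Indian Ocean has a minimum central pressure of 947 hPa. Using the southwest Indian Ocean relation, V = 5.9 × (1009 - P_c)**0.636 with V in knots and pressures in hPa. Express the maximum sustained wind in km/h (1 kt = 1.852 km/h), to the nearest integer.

ΔP = 1009 − 947 = 62 hPa.
V ≈ 5.9 × 62^0.636 = 5.9 × 13.803 ≈ 81.435 kt.
81.435 × 1.852 ≈ 150.82 km/h → 151 km/h.

151 km/h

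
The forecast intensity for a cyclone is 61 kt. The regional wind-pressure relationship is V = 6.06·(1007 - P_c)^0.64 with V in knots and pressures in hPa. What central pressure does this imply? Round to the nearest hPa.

ΔP = (V / 6.06)^(1/0.64) = (61/6.06)^1.562.
61/6.06 = 10.066; 10.066^1.562 ≈ 36.89 hPa.
P_c = 1007 − 36.89 = 970.11 ≈ 970 hPa.

970 hPa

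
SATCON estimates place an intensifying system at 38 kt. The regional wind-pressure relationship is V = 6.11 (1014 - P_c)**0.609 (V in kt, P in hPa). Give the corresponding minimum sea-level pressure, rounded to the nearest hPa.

994 hPa

ΔP = (V / 6.11)^(1/0.609) = (38/6.11)^1.642.
38/6.11 = 6.219; 6.219^1.642 ≈ 20.11 hPa.
P_c = 1014 − 20.11 = 993.89 ≈ 994 hPa.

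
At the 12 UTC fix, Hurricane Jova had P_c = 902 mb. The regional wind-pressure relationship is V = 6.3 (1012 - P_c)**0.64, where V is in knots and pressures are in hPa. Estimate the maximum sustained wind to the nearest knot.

ΔP = 1012 − 902 = 110 mb.
110^0.64 ≈ 20.253.
V ≈ 6.3 × 20.253 ≈ 127.6 kt.

128 kt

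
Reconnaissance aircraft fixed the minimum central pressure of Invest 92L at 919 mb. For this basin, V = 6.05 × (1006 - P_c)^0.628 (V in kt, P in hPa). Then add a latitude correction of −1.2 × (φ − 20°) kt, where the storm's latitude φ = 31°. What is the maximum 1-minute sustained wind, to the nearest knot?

ΔP = 1006 − 919 = 87 mb.
87^0.628 ≈ 16.520.
V ≈ 6.05 × 16.520 ≈ 99.9 kt.
Latitude correction: −1.2 × (31 − 20) = -13.2 kt.
Corrected V ≈ 86.7 kt → 87 kt.

87 kt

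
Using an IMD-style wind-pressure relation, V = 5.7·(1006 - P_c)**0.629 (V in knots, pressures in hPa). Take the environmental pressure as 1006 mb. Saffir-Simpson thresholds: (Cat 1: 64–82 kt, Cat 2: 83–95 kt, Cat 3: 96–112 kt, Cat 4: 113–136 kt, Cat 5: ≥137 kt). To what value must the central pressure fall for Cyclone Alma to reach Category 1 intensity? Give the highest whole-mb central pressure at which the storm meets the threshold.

Category 1 begins at V = 64 kt.
Required ΔP = (64/5.7)^(1/0.629) = 11.228^1.590 ≈ 46.75 mb.
P_c ≤ 1006 − 46.75 = 959.25, so the highest integer P_c is 959 mb.

959 mb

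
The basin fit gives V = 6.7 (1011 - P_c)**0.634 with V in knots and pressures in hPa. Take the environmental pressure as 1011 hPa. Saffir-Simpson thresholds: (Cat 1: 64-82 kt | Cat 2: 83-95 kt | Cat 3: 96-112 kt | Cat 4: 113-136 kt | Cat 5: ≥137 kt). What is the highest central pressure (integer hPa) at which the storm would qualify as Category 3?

944 hPa

Category 3 begins at V = 96 kt.
Required ΔP = (96/6.7)^(1/0.634) = 14.328^1.577 ≈ 66.63 hPa.
P_c ≤ 1011 − 66.63 = 944.37, so the highest integer P_c is 944 hPa.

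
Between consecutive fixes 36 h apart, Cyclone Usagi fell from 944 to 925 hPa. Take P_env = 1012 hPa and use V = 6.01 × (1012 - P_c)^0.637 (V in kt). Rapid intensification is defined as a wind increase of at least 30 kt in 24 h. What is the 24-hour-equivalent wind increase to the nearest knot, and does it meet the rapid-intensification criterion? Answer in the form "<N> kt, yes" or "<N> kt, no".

V₁: ΔP = 68, V ≈ 6.01 × 68^0.637 ≈ 88.35 kt.
V₂: ΔP = 87, V ≈ 6.01 × 87^0.637 ≈ 103.36 kt.
ΔV over 36 h = 15.01 kt → 24 h equivalent = 15.01 × 24/36 ≈ 10.01 kt.
10 kt < 30 kt ⇒ not rapid intensification.

10 kt, no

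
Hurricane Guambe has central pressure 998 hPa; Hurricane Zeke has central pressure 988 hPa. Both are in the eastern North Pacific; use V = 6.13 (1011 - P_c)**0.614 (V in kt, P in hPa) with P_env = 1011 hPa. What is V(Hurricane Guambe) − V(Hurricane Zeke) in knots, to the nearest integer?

-12 kt

Hurricane Guambe: ΔP = 13; V ≈ 6.13 × 13^0.614 ≈ 29.61 kt.
Hurricane Zeke: ΔP = 23; V ≈ 6.13 × 23^0.614 ≈ 42.03 kt.
Difference ≈ 29.61 − 42.03 = -12.42 → -12 kt.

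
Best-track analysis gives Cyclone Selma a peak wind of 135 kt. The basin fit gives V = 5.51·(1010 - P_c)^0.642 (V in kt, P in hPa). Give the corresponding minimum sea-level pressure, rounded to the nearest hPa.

864 hPa

ΔP = (V / 5.51)^(1/0.642) = (135/5.51)^1.558.
135/5.51 = 24.501; 24.501^1.558 ≈ 145.83 hPa.
P_c = 1010 − 145.83 = 864.17 ≈ 864 hPa.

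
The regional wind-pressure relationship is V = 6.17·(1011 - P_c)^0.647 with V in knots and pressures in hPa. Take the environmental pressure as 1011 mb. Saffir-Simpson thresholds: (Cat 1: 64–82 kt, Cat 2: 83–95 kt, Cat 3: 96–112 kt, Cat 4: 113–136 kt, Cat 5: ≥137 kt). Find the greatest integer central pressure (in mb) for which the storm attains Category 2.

955 mb

Category 2 begins at V = 83 kt.
Required ΔP = (83/6.17)^(1/0.647) = 13.452^1.546 ≈ 55.55 mb.
P_c ≤ 1011 − 55.55 = 955.45, so the highest integer P_c is 955 mb.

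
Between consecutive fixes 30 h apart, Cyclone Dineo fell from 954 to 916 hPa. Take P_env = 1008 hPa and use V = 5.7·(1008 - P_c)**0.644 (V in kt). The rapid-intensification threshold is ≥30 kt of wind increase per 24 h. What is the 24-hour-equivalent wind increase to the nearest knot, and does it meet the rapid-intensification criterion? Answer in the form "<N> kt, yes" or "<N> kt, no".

24 kt, no

V₁: ΔP = 54, V ≈ 5.7 × 54^0.644 ≈ 74.39 kt.
V₂: ΔP = 92, V ≈ 5.7 × 92^0.644 ≈ 104.85 kt.
ΔV over 30 h = 30.46 kt → 24 h equivalent = 30.46 × 24/30 ≈ 24.37 kt.
24 kt < 30 kt ⇒ not rapid intensification.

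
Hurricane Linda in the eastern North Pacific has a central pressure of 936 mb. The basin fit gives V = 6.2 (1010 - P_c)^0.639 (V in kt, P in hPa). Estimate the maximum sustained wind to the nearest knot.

ΔP = 1010 − 936 = 74 mb.
74^0.639 ≈ 15.647.
V ≈ 6.2 × 15.647 ≈ 97.0 kt.

97 kt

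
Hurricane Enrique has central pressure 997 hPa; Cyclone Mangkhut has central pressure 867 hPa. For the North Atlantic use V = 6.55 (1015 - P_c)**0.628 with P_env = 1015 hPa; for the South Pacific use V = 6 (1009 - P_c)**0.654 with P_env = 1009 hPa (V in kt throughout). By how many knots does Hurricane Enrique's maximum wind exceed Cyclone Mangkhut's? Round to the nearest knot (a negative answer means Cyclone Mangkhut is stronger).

-113 kt

Hurricane Enrique: ΔP = 18; V ≈ 6.55 × 18^0.628 ≈ 40.23 kt.
Cyclone Mangkhut: ΔP = 142; V ≈ 6 × 142^0.654 ≈ 153.37 kt.
Difference ≈ 40.23 − 153.37 = -113.14 → -113 kt.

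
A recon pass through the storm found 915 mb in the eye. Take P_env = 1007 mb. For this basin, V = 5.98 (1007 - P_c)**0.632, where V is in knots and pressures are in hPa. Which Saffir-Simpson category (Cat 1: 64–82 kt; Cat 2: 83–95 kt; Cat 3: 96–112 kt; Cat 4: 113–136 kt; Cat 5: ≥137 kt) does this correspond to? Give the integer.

ΔP = 1007 − 915 = 92 mb.
V ≈ 5.98 × 92^0.632 = 5.98 × 17.42 ≈ 104 kt.
104 kt falls in the Category 3 band.

3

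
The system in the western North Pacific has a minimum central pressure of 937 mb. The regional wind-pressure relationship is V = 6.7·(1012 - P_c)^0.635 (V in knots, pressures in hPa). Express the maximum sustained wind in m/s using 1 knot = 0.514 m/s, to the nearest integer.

53 m/s

ΔP = 1012 − 937 = 75 mb.
V ≈ 6.7 × 75^0.635 = 6.7 × 15.512 ≈ 103.929 kt.
103.929 × 0.514 ≈ 53.42 m/s → 53 m/s.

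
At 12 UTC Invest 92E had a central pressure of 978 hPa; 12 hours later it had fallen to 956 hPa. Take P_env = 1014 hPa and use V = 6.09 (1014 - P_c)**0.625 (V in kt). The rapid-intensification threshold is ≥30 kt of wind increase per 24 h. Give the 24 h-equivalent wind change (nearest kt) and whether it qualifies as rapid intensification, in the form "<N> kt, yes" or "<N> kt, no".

40 kt, yes

V₁: ΔP = 36, V ≈ 6.09 × 36^0.625 ≈ 57.19 kt.
V₂: ΔP = 58, V ≈ 6.09 × 58^0.625 ≈ 77.05 kt.
ΔV over 12 h = 19.86 kt → 24 h equivalent = 19.86 × 24/12 ≈ 39.72 kt.
40 kt ≥ 30 kt ⇒ rapid intensification.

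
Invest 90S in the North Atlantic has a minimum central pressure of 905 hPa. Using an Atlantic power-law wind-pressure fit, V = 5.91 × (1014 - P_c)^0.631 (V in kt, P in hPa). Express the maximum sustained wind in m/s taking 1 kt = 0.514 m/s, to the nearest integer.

59 m/s

ΔP = 1014 − 905 = 109 hPa.
V ≈ 5.91 × 109^0.631 = 5.91 × 19.303 ≈ 114.078 kt.
114.078 × 0.514 ≈ 58.64 m/s → 59 m/s.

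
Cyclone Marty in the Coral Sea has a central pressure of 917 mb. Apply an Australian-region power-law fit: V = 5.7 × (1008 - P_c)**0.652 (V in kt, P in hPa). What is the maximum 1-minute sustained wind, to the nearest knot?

108 kt

ΔP = 1008 − 917 = 91 mb.
91^0.652 ≈ 18.936.
V ≈ 5.7 × 18.936 ≈ 107.9 kt.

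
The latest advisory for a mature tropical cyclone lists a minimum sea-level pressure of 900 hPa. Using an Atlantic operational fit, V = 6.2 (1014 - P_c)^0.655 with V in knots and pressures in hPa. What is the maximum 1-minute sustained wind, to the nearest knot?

ΔP = 1014 − 900 = 114 hPa.
114^0.655 ≈ 22.247.
V ≈ 6.2 × 22.247 ≈ 137.9 kt.

138 kt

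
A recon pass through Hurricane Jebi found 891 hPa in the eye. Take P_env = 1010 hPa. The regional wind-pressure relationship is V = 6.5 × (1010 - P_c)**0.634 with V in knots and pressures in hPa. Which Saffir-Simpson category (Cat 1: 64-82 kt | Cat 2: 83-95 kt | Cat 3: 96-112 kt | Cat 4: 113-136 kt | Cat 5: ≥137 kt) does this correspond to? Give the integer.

4

ΔP = 1010 − 891 = 119 hPa.
V ≈ 6.5 × 119^0.634 = 6.5 × 20.70 ≈ 135 kt.
135 kt falls in the Category 4 band.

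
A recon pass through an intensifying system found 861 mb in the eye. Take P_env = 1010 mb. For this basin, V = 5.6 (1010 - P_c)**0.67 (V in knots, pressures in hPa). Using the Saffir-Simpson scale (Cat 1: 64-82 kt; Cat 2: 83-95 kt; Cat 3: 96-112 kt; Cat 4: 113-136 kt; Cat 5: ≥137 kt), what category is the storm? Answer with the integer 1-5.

5

ΔP = 1010 − 861 = 149 mb.
V ≈ 5.6 × 149^0.67 = 5.6 × 28.58 ≈ 160 kt.
160 kt falls in the Category 5 band.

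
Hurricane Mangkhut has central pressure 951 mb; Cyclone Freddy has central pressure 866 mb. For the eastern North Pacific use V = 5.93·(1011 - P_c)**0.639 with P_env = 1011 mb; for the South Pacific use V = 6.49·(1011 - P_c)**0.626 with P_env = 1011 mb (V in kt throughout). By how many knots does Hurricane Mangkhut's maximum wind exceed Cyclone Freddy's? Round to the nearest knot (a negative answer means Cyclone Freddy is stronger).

Hurricane Mangkhut: ΔP = 60; V ≈ 5.93 × 60^0.639 ≈ 81.15 kt.
Cyclone Freddy: ΔP = 145; V ≈ 6.49 × 145^0.626 ≈ 146.31 kt.
Difference ≈ 81.15 − 146.31 = -65.16 → -65 kt.

-65 kt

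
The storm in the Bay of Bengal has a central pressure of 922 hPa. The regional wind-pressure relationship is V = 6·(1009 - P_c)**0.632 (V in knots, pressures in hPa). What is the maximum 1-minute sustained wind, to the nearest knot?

101 kt

ΔP = 1009 − 922 = 87 hPa.
87^0.632 ≈ 16.818.
V ≈ 6 × 16.818 ≈ 100.9 kt.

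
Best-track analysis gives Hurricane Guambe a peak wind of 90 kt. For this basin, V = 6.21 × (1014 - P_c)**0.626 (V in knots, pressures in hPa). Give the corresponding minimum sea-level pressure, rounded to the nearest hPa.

ΔP = (V / 6.21)^(1/0.626) = (90/6.21)^1.597.
90/6.21 = 14.493; 14.493^1.597 ≈ 71.59 hPa.
P_c = 1014 − 71.59 = 942.41 ≈ 942 hPa.

942 hPa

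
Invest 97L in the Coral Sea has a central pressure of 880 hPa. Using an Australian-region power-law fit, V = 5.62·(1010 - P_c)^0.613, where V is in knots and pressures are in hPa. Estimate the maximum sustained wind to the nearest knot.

ΔP = 1010 − 880 = 130 hPa.
130^0.613 ≈ 19.763.
V ≈ 5.62 × 19.763 ≈ 111.1 kt.

111 kt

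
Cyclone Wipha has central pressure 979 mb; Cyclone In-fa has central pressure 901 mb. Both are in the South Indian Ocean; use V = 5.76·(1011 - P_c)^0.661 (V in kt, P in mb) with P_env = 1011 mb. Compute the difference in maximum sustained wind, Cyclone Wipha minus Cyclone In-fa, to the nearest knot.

-72 kt

Cyclone Wipha: ΔP = 32; V ≈ 5.76 × 32^0.661 ≈ 56.93 kt.
Cyclone In-fa: ΔP = 110; V ≈ 5.76 × 110^0.661 ≈ 128.76 kt.
Difference ≈ 56.93 − 128.76 = -71.83 → -72 kt.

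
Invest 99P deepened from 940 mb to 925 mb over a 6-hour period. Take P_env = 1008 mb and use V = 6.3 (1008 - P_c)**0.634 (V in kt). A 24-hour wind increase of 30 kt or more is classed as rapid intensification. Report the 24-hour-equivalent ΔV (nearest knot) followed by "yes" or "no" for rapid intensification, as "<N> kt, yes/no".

49 kt, yes

V₁: ΔP = 68, V ≈ 6.3 × 68^0.634 ≈ 91.44 kt.
V₂: ΔP = 83, V ≈ 6.3 × 83^0.634 ≈ 103.76 kt.
ΔV over 6 h = 12.32 kt → 24 h equivalent = 12.32 × 24/6 ≈ 49.28 kt.
49 kt ≥ 30 kt ⇒ rapid intensification.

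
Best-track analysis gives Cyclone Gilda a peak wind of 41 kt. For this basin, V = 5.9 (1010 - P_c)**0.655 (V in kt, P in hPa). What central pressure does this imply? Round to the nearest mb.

991 mb

ΔP = (V / 5.9)^(1/0.655) = (41/5.9)^1.527.
41/5.9 = 6.949; 6.949^1.527 ≈ 19.29 mb.
P_c = 1010 − 19.29 = 990.71 ≈ 991 mb.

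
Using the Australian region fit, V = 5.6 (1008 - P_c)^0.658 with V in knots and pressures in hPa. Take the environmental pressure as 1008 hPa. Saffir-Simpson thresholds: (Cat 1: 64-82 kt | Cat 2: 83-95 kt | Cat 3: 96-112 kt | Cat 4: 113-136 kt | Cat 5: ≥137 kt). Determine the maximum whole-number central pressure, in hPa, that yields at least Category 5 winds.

879 hPa

Category 5 begins at V = 137 kt.
Required ΔP = (137/5.6)^(1/0.658) = 24.464^1.520 ≈ 128.89 hPa.
P_c ≤ 1008 − 128.89 = 879.11, so the highest integer P_c is 879 hPa.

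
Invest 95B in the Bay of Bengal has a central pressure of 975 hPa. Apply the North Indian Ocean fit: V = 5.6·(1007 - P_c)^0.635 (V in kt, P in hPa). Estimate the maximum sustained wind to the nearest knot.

ΔP = 1007 − 975 = 32 hPa.
32^0.635 ≈ 9.032.
V ≈ 5.6 × 9.032 ≈ 50.6 kt.

51 kt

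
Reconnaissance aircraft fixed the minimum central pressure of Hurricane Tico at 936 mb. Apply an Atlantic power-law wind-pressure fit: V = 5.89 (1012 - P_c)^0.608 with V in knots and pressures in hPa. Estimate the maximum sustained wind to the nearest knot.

82 kt

ΔP = 1012 − 936 = 76 mb.
76^0.608 ≈ 13.917.
V ≈ 5.89 × 13.917 ≈ 82.0 kt.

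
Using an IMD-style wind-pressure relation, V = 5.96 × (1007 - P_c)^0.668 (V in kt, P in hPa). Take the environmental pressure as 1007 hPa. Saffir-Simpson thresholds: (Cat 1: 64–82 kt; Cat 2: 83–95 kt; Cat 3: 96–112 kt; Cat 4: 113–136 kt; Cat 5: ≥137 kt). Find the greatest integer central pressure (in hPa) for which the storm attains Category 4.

925 hPa

Category 4 begins at V = 113 kt.
Required ΔP = (113/5.96)^(1/0.668) = 18.960^1.497 ≈ 81.83 hPa.
P_c ≤ 1007 − 81.83 = 925.17, so the highest integer P_c is 925 hPa.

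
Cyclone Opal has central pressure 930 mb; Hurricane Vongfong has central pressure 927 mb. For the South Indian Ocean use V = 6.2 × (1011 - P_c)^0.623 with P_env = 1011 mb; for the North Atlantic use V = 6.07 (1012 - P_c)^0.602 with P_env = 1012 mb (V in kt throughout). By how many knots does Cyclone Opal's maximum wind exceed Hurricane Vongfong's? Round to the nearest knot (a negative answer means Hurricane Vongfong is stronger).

Cyclone Opal: ΔP = 81; V ≈ 6.2 × 81^0.623 ≈ 95.80 kt.
Hurricane Vongfong: ΔP = 85; V ≈ 6.07 × 85^0.602 ≈ 88.04 kt.
Difference ≈ 95.80 − 88.04 = 7.76 → 8 kt.

8 kt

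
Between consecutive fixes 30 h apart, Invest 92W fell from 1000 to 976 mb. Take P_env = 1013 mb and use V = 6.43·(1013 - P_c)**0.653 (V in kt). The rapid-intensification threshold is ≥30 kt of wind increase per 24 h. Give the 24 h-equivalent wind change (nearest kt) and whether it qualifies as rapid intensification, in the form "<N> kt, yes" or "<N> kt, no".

V₁: ΔP = 13, V ≈ 6.43 × 13^0.653 ≈ 34.33 kt.
V₂: ΔP = 37, V ≈ 6.43 × 37^0.653 ≈ 67.96 kt.
ΔV over 30 h = 33.63 kt → 24 h equivalent = 33.63 × 24/30 ≈ 26.90 kt.
27 kt < 30 kt ⇒ not rapid intensification.

27 kt, no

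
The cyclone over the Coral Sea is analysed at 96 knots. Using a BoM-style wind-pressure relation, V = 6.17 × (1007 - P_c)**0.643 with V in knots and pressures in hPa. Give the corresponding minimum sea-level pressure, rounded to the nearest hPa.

ΔP = (V / 6.17)^(1/0.643) = (96/6.17)^1.555.
96/6.17 = 15.559; 15.559^1.555 ≈ 71.41 hPa.
P_c = 1007 − 71.41 = 935.59 ≈ 936 hPa.

936 hPa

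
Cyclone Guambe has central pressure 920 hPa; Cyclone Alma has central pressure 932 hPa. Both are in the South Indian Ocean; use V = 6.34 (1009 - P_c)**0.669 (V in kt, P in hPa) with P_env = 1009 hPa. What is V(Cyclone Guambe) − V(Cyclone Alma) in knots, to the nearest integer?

Cyclone Guambe: ΔP = 89; V ≈ 6.34 × 89^0.669 ≈ 127.71 kt.
Cyclone Alma: ΔP = 77; V ≈ 6.34 × 77^0.669 ≈ 115.92 kt.
Difference ≈ 127.71 − 115.92 = 11.79 → 12 kt.

12 kt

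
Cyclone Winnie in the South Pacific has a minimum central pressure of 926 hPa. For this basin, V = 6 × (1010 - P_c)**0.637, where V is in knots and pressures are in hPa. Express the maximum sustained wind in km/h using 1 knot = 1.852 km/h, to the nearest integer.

187 km/h

ΔP = 1010 − 926 = 84 hPa.
V ≈ 6 × 84^0.637 = 6 × 16.818 ≈ 100.906 kt.
100.906 × 1.852 ≈ 186.88 km/h → 187 km/h.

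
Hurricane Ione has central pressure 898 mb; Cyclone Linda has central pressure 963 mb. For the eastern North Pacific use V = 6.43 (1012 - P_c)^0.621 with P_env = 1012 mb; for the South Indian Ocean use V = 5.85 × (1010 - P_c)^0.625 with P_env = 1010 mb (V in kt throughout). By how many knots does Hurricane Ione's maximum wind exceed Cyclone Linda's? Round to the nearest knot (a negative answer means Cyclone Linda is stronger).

57 kt

Hurricane Ione: ΔP = 114; V ≈ 6.43 × 114^0.621 ≈ 121.77 kt.
Cyclone Linda: ΔP = 47; V ≈ 5.85 × 47^0.625 ≈ 64.90 kt.
Difference ≈ 121.77 − 64.90 = 56.87 → 57 kt.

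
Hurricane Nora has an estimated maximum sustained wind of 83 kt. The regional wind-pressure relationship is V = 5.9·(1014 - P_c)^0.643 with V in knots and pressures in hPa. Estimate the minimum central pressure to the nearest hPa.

ΔP = (V / 5.9)^(1/0.643) = (83/5.9)^1.555.
83/5.9 = 14.068; 14.068^1.555 ≈ 61.06 hPa.
P_c = 1014 − 61.06 = 952.94 ≈ 953 hPa.

953 hPa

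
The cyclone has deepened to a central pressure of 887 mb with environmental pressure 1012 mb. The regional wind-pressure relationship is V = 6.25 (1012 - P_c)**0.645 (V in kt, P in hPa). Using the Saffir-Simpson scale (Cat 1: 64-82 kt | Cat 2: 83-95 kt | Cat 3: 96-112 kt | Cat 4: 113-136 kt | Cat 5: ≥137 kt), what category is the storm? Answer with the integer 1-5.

ΔP = 1012 − 887 = 125 mb.
V ≈ 6.25 × 125^0.645 = 6.25 × 22.52 ≈ 141 kt.
141 kt falls in the Category 5 band.

5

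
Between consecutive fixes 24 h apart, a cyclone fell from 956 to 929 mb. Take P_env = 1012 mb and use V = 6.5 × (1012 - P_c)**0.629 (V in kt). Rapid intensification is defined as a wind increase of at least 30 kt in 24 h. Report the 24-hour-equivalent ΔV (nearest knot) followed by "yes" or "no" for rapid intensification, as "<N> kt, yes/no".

V₁: ΔP = 56, V ≈ 6.5 × 56^0.629 ≈ 81.76 kt.
V₂: ΔP = 83, V ≈ 6.5 × 83^0.629 ≈ 104.72 kt.
ΔV over 24 h = 22.96 kt → 24 h equivalent = 22.96 × 24/24 ≈ 22.96 kt.
23 kt < 30 kt ⇒ not rapid intensification.

23 kt, no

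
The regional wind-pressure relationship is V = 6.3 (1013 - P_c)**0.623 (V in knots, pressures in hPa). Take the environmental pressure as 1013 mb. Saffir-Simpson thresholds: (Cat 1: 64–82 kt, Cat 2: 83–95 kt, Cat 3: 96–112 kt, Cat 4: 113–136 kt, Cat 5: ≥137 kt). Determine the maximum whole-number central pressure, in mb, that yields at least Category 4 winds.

910 mb

Category 4 begins at V = 113 kt.
Required ΔP = (113/6.3)^(1/0.623) = 17.937^1.605 ≈ 102.90 mb.
P_c ≤ 1013 − 102.90 = 910.10, so the highest integer P_c is 910 mb.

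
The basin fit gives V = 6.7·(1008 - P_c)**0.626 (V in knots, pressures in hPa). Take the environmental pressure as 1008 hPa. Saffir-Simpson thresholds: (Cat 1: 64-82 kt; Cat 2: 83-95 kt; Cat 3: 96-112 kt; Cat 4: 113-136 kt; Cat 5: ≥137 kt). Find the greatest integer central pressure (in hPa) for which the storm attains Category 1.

971 hPa

Category 1 begins at V = 64 kt.
Required ΔP = (64/6.7)^(1/0.626) = 9.552^1.597 ≈ 36.78 hPa.
P_c ≤ 1008 − 36.78 = 971.22, so the highest integer P_c is 971 hPa.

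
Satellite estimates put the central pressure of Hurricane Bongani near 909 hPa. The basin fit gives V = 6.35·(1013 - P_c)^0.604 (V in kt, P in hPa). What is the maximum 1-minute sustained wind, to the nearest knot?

ΔP = 1013 − 909 = 104 hPa.
104^0.604 ≈ 16.531.
V ≈ 6.35 × 16.531 ≈ 105.0 kt.

105 kt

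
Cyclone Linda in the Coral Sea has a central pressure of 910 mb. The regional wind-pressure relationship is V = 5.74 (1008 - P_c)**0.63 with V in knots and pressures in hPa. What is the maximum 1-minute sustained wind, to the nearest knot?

ΔP = 1008 − 910 = 98 mb.
98^0.63 ≈ 17.967.
V ≈ 5.74 × 17.967 ≈ 103.1 kt.

103 kt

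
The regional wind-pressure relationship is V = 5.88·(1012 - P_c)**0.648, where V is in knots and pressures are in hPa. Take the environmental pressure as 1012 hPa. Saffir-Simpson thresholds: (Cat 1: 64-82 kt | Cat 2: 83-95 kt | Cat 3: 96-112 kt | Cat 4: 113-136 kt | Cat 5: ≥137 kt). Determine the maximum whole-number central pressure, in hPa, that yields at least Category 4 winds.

916 hPa

Category 4 begins at V = 113 kt.
Required ΔP = (113/5.88)^(1/0.648) = 19.218^1.543 ≈ 95.72 hPa.
P_c ≤ 1012 − 95.72 = 916.28, so the highest integer P_c is 916 hPa.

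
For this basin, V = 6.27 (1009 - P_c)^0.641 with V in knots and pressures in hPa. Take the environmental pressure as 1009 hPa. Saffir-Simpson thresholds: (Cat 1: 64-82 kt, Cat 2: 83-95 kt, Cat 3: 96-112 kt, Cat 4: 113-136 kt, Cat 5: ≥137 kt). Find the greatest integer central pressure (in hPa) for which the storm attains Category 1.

971 hPa

Category 1 begins at V = 64 kt.
Required ΔP = (64/6.27)^(1/0.641) = 10.207^1.560 ≈ 37.49 hPa.
P_c ≤ 1009 − 37.49 = 971.51, so the highest integer P_c is 971 hPa.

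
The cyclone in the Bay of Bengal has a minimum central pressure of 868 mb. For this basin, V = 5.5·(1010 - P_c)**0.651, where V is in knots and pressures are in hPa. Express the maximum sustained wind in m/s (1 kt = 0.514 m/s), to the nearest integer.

71 m/s

ΔP = 1010 − 868 = 142 mb.
V ≈ 5.5 × 142^0.651 = 5.5 × 25.185 ≈ 138.517 kt.
138.517 × 0.514 ≈ 71.20 m/s → 71 m/s.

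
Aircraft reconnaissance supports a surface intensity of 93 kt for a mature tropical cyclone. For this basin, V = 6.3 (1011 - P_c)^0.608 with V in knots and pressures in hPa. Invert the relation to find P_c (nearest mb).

927 mb

ΔP = (V / 6.3)^(1/0.608) = (93/6.3)^1.645.
93/6.3 = 14.762; 14.762^1.645 ≈ 83.74 mb.
P_c = 1011 − 83.74 = 927.26 ≈ 927 mb.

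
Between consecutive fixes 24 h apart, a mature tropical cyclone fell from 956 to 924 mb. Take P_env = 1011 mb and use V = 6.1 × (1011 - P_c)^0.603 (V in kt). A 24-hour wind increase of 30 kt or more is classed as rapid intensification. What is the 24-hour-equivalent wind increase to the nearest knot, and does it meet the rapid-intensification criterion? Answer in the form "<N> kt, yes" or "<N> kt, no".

V₁: ΔP = 55, V ≈ 6.1 × 55^0.603 ≈ 68.35 kt.
V₂: ΔP = 87, V ≈ 6.1 × 87^0.603 ≈ 90.13 kt.
ΔV over 24 h = 21.78 kt → 24 h equivalent = 21.78 × 24/24 ≈ 21.78 kt.
22 kt < 30 kt ⇒ not rapid intensification.

22 kt, no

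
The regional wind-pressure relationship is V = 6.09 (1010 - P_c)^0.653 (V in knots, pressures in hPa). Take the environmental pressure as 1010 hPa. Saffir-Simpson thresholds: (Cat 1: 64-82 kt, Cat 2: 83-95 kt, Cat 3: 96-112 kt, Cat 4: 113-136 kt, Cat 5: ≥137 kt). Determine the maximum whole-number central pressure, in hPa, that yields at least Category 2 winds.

Category 2 begins at V = 83 kt.
Required ΔP = (83/6.09)^(1/0.653) = 13.629^1.531 ≈ 54.61 hPa.
P_c ≤ 1010 − 54.61 = 955.39, so the highest integer P_c is 955 hPa.

955 hPa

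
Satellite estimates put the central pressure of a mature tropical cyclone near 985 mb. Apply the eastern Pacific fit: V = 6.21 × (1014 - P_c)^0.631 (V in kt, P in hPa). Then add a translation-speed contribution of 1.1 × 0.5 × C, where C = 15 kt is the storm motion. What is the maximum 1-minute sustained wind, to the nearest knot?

60 kt

ΔP = 1014 − 985 = 29 mb.
29^0.631 ≈ 8.371.
V ≈ 6.21 × 8.371 ≈ 52.0 kt.
Translation term: 1.1 × 0.5 × 15 = 8.25 kt.
Corrected V ≈ 60.25 kt → 60 kt.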